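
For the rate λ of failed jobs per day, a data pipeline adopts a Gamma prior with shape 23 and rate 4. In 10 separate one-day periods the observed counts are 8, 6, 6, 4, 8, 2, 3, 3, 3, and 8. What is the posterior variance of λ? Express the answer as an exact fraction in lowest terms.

Total count: 8 + 6 + 6 + 4 + 8 + 2 + 3 + 3 + 3 + 8 = 51.
Total exposure: 10 days.
By Gamma–Poisson conjugacy, the posterior is Gamma(α + Σx, β + Σt) = Gamma(23 + 51, 4 + 10) = Gamma(74, 14).
Posterior variance = α'/β'² = 74/196 = 37/98.

37/98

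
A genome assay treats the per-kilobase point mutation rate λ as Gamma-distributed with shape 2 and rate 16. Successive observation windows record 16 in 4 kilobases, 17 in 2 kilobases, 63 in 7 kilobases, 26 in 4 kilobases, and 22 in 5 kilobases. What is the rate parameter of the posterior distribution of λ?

38

Total count: 16 + 17 + 63 + 26 + 22 = 144.
Total exposure: 4 + 2 + 7 + 4 + 5 = 22 kilobases.
By Gamma–Poisson conjugacy, the posterior is Gamma(α + Σx, β + Σt) = Gamma(2 + 144, 16 + 22) = Gamma(146, 38).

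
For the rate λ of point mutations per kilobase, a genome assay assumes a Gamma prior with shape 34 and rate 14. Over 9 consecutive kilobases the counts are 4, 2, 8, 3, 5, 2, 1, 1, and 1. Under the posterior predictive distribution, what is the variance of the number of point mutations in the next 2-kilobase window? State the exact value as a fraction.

3050/529

Total count: 4 + 2 + 8 + 3 + 5 + 2 + 1 + 1 + 1 = 27.
Total exposure: 9 kilobases.
Conjugate update: add total count to the shape and total exposure to the rate, giving Gamma(61, 23).
The posterior predictive for a window of length T is Negative Binomial with variance T·α'·(β'+T)/β'² = 2·61·25/529 = 3050/529.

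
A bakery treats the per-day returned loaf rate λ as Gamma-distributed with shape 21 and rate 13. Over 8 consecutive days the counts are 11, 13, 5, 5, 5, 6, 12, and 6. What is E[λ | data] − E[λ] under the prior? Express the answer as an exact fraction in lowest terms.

Total count: 11 + 13 + 5 + 5 + 5 + 6 + 12 + 6 = 63.
Total exposure: 8 days.
Conjugate update: add total count to the shape and total exposure to the rate, giving Gamma(84, 21).
Posterior mean = 84/21 = 4; prior mean = 21/13 = 21/13. Difference = 4 − 21/13 = 31/13.

31/13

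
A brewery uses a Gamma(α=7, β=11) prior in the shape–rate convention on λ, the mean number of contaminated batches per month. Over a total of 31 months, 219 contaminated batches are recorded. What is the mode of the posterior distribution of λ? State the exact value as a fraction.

Total count 219 over total exposure 31 months.
Conjugate update: add total count to the shape and total exposure to the rate, giving Gamma(226, 42).
Posterior mode = (α'−1)/β' = 225/42 = 75/14.

75/14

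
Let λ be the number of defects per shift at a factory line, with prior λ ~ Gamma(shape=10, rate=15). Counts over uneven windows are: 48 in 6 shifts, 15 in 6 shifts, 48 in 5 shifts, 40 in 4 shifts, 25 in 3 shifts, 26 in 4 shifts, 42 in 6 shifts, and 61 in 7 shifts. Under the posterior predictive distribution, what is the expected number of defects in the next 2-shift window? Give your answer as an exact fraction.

45/4

Total count: 48 + 15 + 48 + 40 + 25 + 26 + 42 + 61 = 305.
Total exposure: 6 + 6 + 5 + 4 + 3 + 4 + 6 + 7 = 41 shifts.
Gamma(α, β) with Poisson data over total exposure Σt gives posterior Gamma(α+Σx, β+Σt) = Gamma(315, 56).
Predictive mean over a 2-shift window = T·E[λ|data] = 2·315/56 = 45/4.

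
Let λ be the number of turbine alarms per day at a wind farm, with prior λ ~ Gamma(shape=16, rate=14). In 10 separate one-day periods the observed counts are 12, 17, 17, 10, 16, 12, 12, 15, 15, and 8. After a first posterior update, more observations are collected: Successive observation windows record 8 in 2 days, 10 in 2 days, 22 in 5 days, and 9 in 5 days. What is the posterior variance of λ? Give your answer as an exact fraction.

Total count: 12 + 17 + 17 + 10 + 16 + 12 + 12 + 15 + 15 + 8 = 134.
Total exposure: 10 days.
After the first batch: Gamma(16 + 134, 14 + 10) = Gamma(150, 24).
Total count: 8 + 10 + 22 + 9 = 49.
Total exposure: 2 + 2 + 5 + 5 = 14 days.
After the second batch: Gamma(150 + 49, 24 + 14) = Gamma(199, 38).
Posterior variance = α'/β'² = 199/1444.

199/1444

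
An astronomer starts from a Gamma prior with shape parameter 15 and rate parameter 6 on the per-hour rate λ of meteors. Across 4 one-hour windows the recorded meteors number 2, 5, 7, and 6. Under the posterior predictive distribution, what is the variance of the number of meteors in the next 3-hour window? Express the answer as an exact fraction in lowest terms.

Total count: 2 + 5 + 7 + 6 = 20.
Total exposure: 4 hours.
Conjugate update: add total count to the shape and total exposure to the rate, giving Gamma(35, 10).
The posterior predictive for a window of length T is Negative Binomial with variance T·α'·(β'+T)/β'² = 3·35·13/100 = 273/20.

273/20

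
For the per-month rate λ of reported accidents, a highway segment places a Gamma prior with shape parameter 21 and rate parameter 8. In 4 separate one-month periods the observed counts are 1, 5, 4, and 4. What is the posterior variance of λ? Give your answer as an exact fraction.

Total count: 1 + 5 + 4 + 4 = 14.
Total exposure: 4 months.
The Gamma prior is conjugate for the Poisson rate, so λ | data ~ Gamma(21+14, 8+4) = Gamma(35, 12).
Posterior variance = α'/β'² = 35/144.

35/144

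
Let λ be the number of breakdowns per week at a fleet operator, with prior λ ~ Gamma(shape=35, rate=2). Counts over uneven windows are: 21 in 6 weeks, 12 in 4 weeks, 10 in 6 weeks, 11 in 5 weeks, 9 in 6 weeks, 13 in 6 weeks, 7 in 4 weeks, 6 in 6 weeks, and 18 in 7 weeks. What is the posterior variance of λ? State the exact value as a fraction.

Total count: 21 + 12 + 10 + 11 + 9 + 13 + 7 + 6 + 18 = 107.
Total exposure: 6 + 4 + 6 + 5 + 6 + 6 + 4 + 6 + 7 = 50 weeks.
Posterior: α' = 35 + 107 = 142, β' = 2 + 50 = 52.
Posterior variance = α'/β'² = 142/2704 = 71/1352.

71/1352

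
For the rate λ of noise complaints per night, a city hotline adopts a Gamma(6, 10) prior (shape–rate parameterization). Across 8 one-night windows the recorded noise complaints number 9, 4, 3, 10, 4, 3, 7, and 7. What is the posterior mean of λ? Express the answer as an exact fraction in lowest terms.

53/18

Total count: 9 + 4 + 3 + 10 + 4 + 3 + 7 + 7 = 47.
Total exposure: 8 nights.
Gamma(α, β) with Poisson data over total exposure Σt gives posterior Gamma(α+Σx, β+Σt) = Gamma(53, 18).
Posterior mean = α'/β' = 53/18.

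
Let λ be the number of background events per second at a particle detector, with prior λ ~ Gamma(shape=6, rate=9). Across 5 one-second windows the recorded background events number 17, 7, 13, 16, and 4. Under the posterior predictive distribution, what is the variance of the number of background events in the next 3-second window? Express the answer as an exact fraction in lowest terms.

Total count: 17 + 7 + 13 + 16 + 4 = 57.
Total exposure: 5 seconds.
Posterior: α' = 6 + 57 = 63, β' = 9 + 5 = 14.
The posterior predictive for a window of length T is Negative Binomial with variance T·α'·(β'+T)/β'² = 3·63·17/196 = 459/28.

459/28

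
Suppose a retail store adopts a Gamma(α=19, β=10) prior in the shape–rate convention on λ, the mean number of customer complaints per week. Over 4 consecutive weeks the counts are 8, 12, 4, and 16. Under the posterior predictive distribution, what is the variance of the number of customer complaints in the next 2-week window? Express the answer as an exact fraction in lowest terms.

472/49

Total count: 8 + 12 + 4 + 16 = 40.
Total exposure: 4 weeks.
Conjugate update: add total count to the shape and total exposure to the rate, giving Gamma(59, 14).
The posterior predictive for a window of length T is Negative Binomial with variance T·α'·(β'+T)/β'² = 2·59·16/196 = 472/49.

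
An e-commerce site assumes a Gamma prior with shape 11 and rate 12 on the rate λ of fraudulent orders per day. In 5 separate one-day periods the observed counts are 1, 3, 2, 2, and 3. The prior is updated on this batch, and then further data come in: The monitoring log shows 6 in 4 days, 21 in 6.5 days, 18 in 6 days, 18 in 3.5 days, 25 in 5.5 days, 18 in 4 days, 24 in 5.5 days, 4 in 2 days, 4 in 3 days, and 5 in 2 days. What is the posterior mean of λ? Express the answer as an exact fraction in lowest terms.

Total count: 1 + 3 + 2 + 2 + 3 = 11.
Total exposure: 5 days.
After the first batch: Gamma(11 + 11, 12 + 5) = Gamma(22, 17).
Total count: 6 + 21 + 18 + 18 + 25 + 18 + 24 + 4 + 4 + 5 = 143.
Total exposure: 4 + 6.5 + 6 + 3.5 + 5.5 + 4 + 5.5 + 2 + 3 + 2 = 42 days.
After the second batch: Gamma(22 + 143, 17 + 42) = Gamma(165, 59).
Posterior mean = α'/β' = 165/59.

165/59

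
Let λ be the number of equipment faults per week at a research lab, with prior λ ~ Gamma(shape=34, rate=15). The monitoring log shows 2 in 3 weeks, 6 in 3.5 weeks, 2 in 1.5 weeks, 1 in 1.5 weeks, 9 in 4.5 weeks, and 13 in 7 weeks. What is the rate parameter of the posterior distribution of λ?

Total count: 2 + 6 + 2 + 1 + 9 + 13 = 33.
Total exposure: 3 + 3.5 + 1.5 + 1.5 + 4.5 + 7 = 21 weeks.
By Gamma–Poisson conjugacy, the posterior is Gamma(α + Σx, β + Σt) = Gamma(34 + 33, 15 + 21) = Gamma(67, 36).

36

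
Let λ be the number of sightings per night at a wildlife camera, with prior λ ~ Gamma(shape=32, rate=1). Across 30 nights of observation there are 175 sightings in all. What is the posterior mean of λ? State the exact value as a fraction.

Total count 175 over total exposure 30 nights.
Gamma(α, β) with Poisson data over total exposure Σt gives posterior Gamma(α+Σx, β+Σt) = Gamma(207, 31).
Posterior mean = α'/β' = 207/31.

207/31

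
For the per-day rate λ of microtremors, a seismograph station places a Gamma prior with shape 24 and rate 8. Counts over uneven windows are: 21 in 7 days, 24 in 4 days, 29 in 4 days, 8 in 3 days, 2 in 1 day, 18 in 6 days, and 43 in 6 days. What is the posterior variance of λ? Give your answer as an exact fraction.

Total count: 21 + 24 + 29 + 8 + 2 + 18 + 43 = 145.
Total exposure: 7 + 4 + 4 + 3 + 1 + 6 + 6 = 31 days.
Gamma(α, β) with Poisson data over total exposure Σt gives posterior Gamma(α+Σx, β+Σt) = Gamma(169, 39).
Posterior variance = α'/β'² = 169/1521 = 1/9.

1/9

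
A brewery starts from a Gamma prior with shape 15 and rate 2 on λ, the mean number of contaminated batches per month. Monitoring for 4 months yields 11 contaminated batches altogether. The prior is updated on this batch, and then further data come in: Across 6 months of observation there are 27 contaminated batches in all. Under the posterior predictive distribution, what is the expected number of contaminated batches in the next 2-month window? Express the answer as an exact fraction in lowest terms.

Total count 11 over total exposure 4 months.
After the first batch: Gamma(15 + 11, 2 + 4) = Gamma(26, 6).
Total count 27 over total exposure 6 months.
After the second batch: Gamma(26 + 27, 6 + 6) = Gamma(53, 12).
Predictive mean over a 2-month window = T·E[λ|data] = 2·53/12 = 53/6.

53/6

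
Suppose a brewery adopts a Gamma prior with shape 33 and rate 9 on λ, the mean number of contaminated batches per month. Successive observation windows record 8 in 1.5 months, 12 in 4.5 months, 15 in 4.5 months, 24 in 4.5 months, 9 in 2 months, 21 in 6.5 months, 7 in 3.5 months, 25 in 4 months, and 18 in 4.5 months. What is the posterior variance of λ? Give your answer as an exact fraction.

688/7921

Total count: 8 + 12 + 15 + 24 + 9 + 21 + 7 + 25 + 18 = 139.
Total exposure: 1.5 + 4.5 + 4.5 + 4.5 + 2 + 6.5 + 3.5 + 4 + 4.5 = 35.5 months.
The Gamma prior is conjugate for the Poisson rate, so λ | data ~ Gamma(33+139, 9+35.5) = Gamma(172, 89/2).
Posterior variance = α'/β'² = 172/(7921/4) = 688/7921.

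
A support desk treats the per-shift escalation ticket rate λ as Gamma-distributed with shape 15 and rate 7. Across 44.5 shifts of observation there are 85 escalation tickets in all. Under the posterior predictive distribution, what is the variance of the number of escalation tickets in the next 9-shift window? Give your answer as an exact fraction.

Total count 85 over total exposure 44.5 shifts.
Gamma(α, β) with Poisson data over total exposure Σt gives posterior Gamma(α+Σx, β+Σt) = Gamma(100, 103/2).
The posterior predictive for a window of length T is Negative Binomial with variance T·α'·(β'+T)/β'² = 9·100·(121/2)/(10609/4) = 217800/10609.

217800/10609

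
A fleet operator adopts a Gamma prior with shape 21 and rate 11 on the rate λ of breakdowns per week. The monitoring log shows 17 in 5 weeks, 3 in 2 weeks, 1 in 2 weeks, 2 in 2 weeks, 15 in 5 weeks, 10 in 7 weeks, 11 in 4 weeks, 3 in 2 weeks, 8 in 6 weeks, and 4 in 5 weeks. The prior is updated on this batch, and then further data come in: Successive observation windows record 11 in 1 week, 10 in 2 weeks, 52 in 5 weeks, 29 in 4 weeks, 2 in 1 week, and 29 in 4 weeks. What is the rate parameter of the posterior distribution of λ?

Total count: 17 + 3 + 1 + 2 + 15 + 10 + 11 + 3 + 8 + 4 = 74.
Total exposure: 5 + 2 + 2 + 2 + 5 + 7 + 4 + 2 + 6 + 5 = 40 weeks.
After the first batch: Gamma(21 + 74, 11 + 40) = Gamma(95, 51).
Total count: 11 + 10 + 52 + 29 + 2 + 29 = 133.
Total exposure: 1 + 2 + 5 + 4 + 1 + 4 = 17 weeks.
After the second batch: Gamma(95 + 133, 51 + 17) = Gamma(228, 68).

68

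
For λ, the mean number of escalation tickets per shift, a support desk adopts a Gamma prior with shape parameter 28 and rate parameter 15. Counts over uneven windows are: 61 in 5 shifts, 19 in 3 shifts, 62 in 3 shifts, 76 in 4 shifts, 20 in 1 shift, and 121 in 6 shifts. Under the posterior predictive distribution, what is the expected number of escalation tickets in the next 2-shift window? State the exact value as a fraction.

Total count: 61 + 19 + 62 + 76 + 20 + 121 = 359.
Total exposure: 5 + 3 + 3 + 4 + 1 + 6 = 22 shifts.
By Gamma–Poisson conjugacy, the posterior is Gamma(α + Σx, β + Σt) = Gamma(28 + 359, 15 + 22) = Gamma(387, 37).
Predictive mean over a 2-shift window = T·E[λ|data] = 2·387/37 = 774/37.

774/37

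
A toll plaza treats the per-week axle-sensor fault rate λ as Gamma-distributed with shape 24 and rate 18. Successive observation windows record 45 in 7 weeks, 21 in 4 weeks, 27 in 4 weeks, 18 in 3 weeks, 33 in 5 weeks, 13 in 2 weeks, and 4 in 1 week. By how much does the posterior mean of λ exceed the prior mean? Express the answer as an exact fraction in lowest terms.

Total count: 45 + 21 + 27 + 18 + 33 + 13 + 4 = 161.
Total exposure: 7 + 4 + 4 + 3 + 5 + 2 + 1 = 26 weeks.
Conjugate update: add total count to the shape and total exposure to the rate, giving Gamma(185, 44).
Posterior mean = 185/44 = 185/44; prior mean = 24/18 = 4/3. Difference = 185/44 − 4/3 = 379/132.

379/132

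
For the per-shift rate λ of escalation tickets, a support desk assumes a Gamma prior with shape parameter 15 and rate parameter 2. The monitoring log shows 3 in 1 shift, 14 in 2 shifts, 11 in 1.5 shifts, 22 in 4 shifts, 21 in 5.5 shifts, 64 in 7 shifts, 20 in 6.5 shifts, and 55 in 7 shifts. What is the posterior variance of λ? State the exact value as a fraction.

Total count: 3 + 14 + 11 + 22 + 21 + 64 + 20 + 55 = 210.
Total exposure: 1 + 2 + 1.5 + 4 + 5.5 + 7 + 6.5 + 7 = 34.5 shifts.
The Gamma prior is conjugate for the Poisson rate, so λ | data ~ Gamma(15+210, 2+34.5) = Gamma(225, 73/2).
Posterior variance = α'/β'² = 225/(5329/4) = 900/5329.

900/5329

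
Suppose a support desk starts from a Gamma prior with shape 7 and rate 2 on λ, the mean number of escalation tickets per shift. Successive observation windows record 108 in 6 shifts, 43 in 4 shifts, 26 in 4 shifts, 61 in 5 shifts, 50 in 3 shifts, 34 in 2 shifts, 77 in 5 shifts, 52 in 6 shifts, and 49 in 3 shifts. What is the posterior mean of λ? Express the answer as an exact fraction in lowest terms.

Total count: 108 + 43 + 26 + 61 + 50 + 34 + 77 + 52 + 49 = 500.
Total exposure: 6 + 4 + 4 + 5 + 3 + 2 + 5 + 6 + 3 = 38 shifts.
Gamma(α, β) with Poisson data over total exposure Σt gives posterior Gamma(α+Σx, β+Σt) = Gamma(507, 40).
Posterior mean = α'/β' = 507/40.

507/40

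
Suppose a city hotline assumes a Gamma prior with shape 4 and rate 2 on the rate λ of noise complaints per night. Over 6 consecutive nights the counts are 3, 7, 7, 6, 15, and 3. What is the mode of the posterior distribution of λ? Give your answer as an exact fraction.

Total count: 3 + 7 + 7 + 6 + 15 + 3 = 41.
Total exposure: 6 nights.
Gamma(α, β) with Poisson data over total exposure Σt gives posterior Gamma(α+Σx, β+Σt) = Gamma(45, 8).
Posterior mode = (α'−1)/β' = 44/8 = 11/2.

11/2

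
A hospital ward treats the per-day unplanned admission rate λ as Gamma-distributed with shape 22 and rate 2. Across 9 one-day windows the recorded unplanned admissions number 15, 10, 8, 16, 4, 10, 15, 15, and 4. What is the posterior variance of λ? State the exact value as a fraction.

119/121

Total count: 15 + 10 + 8 + 16 + 4 + 10 + 15 + 15 + 4 = 97.
Total exposure: 9 days.
Gamma(α, β) with Poisson data over total exposure Σt gives posterior Gamma(α+Σx, β+Σt) = Gamma(119, 11).
Posterior variance = α'/β'² = 119/121.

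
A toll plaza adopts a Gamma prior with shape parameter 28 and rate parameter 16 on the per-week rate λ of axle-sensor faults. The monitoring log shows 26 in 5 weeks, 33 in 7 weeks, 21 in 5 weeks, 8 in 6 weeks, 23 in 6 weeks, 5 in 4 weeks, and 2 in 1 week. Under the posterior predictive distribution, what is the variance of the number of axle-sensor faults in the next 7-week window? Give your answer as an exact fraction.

29127/1250

Total count: 26 + 33 + 21 + 8 + 23 + 5 + 2 = 118.
Total exposure: 5 + 7 + 5 + 6 + 6 + 4 + 1 = 34 weeks.
Gamma(α, β) with Poisson data over total exposure Σt gives posterior Gamma(α+Σx, β+Σt) = Gamma(146, 50).
The posterior predictive for a window of length T is Negative Binomial with variance T·α'·(β'+T)/β'² = 7·146·57/2500 = 29127/1250.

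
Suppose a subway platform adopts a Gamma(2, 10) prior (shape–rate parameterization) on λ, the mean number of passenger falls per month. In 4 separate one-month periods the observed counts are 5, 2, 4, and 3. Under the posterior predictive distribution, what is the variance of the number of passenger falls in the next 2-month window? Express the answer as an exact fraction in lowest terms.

128/49

Total count: 5 + 2 + 4 + 3 = 14.
Total exposure: 4 months.
The Gamma prior is conjugate for the Poisson rate, so λ | data ~ Gamma(2+14, 10+4) = Gamma(16, 14).
The posterior predictive for a window of length T is Negative Binomial with variance T·α'·(β'+T)/β'² = 2·16·16/196 = 128/49.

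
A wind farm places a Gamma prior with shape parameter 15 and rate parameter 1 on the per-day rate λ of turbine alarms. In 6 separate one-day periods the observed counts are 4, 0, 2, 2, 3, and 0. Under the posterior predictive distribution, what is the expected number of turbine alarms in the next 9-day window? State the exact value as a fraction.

Total count: 4 + 0 + 2 + 2 + 3 + 0 = 11.
Total exposure: 6 days.
Gamma(α, β) with Poisson data over total exposure Σt gives posterior Gamma(α+Σx, β+Σt) = Gamma(26, 7).
Predictive mean over a 9-day window = T·E[λ|data] = 9·26/7 = 234/7.

234/7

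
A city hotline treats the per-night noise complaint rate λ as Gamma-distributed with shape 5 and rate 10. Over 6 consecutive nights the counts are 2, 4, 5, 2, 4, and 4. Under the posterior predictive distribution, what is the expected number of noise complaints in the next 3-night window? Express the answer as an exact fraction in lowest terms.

Total count: 2 + 4 + 5 + 2 + 4 + 4 = 21.
Total exposure: 6 nights.
Gamma(α, β) with Poisson data over total exposure Σt gives posterior Gamma(α+Σx, β+Σt) = Gamma(26, 16).
Predictive mean over a 3-night window = T·E[λ|data] = 3·26/16 = 39/8.

39/8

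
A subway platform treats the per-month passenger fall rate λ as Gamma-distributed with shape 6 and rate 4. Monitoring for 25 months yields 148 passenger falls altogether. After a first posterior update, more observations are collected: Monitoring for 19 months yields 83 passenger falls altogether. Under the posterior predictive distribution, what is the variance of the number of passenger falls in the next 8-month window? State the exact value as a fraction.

Total count 148 over total exposure 25 months.
After the first batch: Gamma(6 + 148, 4 + 25) = Gamma(154, 29).
Total count 83 over total exposure 19 months.
After the second batch: Gamma(154 + 83, 29 + 19) = Gamma(237, 48).
The posterior predictive for a window of length T is Negative Binomial with variance T·α'·(β'+T)/β'² = 8·237·56/2304 = 553/12.

553/12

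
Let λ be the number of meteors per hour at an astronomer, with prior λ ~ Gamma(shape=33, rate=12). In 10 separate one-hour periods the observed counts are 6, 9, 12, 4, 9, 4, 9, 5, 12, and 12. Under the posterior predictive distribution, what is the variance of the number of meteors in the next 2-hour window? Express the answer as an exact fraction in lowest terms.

1380/121

Total count: 6 + 9 + 12 + 4 + 9 + 4 + 9 + 5 + 12 + 12 = 82.
Total exposure: 10 hours.
By Gamma–Poisson conjugacy, the posterior is Gamma(α + Σx, β + Σt) = Gamma(33 + 82, 12 + 10) = Gamma(115, 22).
The posterior predictive for a window of length T is Negative Binomial with variance T·α'·(β'+T)/β'² = 2·115·24/484 = 1380/121.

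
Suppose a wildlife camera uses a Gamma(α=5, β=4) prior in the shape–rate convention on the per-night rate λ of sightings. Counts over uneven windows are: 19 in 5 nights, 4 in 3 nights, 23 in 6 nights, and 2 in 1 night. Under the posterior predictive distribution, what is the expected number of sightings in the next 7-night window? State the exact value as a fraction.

371/19

Total count: 19 + 4 + 23 + 2 = 48.
Total exposure: 5 + 3 + 6 + 1 = 15 nights.
Gamma(α, β) with Poisson data over total exposure Σt gives posterior Gamma(α+Σx, β+Σt) = Gamma(53, 19).
Predictive mean over a 7-night window = T·E[λ|data] = 7·53/19 = 371/19.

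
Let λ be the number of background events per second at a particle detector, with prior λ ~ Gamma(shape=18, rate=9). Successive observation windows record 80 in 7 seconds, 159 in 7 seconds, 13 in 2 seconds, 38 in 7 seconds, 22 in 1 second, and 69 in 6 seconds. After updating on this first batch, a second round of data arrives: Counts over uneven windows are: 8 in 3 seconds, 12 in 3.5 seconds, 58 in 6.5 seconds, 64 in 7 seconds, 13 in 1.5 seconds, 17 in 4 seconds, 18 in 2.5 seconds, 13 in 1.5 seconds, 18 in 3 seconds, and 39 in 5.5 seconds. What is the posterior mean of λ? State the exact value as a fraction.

Total count: 80 + 159 + 13 + 38 + 22 + 69 = 381.
Total exposure: 7 + 7 + 2 + 7 + 1 + 6 = 30 seconds.
After the first batch: Gamma(18 + 381, 9 + 30) = Gamma(399, 39).
Total count: 8 + 12 + 58 + 64 + 13 + 17 + 18 + 13 + 18 + 39 = 260.
Total exposure: 3 + 3.5 + 6.5 + 7 + 1.5 + 4 + 2.5 + 1.5 + 3 + 5.5 = 38 seconds.
After the second batch: Gamma(399 + 260, 39 + 38) = Gamma(659, 77).
Posterior mean = α'/β' = 659/77.

659/77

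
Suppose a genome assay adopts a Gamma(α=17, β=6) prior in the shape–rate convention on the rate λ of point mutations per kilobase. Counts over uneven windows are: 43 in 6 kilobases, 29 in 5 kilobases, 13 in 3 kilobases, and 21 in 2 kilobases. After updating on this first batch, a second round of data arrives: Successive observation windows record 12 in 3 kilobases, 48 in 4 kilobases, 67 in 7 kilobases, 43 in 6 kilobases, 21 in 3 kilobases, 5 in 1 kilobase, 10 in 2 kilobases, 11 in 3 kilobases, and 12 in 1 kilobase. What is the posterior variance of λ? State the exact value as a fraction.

Total count: 43 + 29 + 13 + 21 = 106.
Total exposure: 6 + 5 + 3 + 2 = 16 kilobases.
After the first batch: Gamma(17 + 106, 6 + 16) = Gamma(123, 22).
Total count: 12 + 48 + 67 + 43 + 21 + 5 + 10 + 11 + 12 = 229.
Total exposure: 3 + 4 + 7 + 6 + 3 + 1 + 2 + 3 + 1 = 30 kilobases.
After the second batch: Gamma(123 + 229, 22 + 30) = Gamma(352, 52).
Posterior variance = α'/β'² = 352/2704 = 22/169.

22/169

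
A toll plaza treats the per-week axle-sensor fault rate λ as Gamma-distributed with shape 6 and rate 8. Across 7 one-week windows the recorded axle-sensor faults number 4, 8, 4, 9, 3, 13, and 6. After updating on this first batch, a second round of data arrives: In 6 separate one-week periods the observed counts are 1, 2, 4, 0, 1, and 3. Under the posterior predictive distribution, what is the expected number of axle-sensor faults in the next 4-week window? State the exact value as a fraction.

256/21

Total count: 4 + 8 + 4 + 9 + 3 + 13 + 6 = 47.
Total exposure: 7 weeks.
After the first batch: Gamma(6 + 47, 8 + 7) = Gamma(53, 15).
Total count: 1 + 2 + 4 + 0 + 1 + 3 = 11.
Total exposure: 6 weeks.
After the second batch: Gamma(53 + 11, 15 + 6) = Gamma(64, 21).
Predictive mean over a 4-week window = T·E[λ|data] = 4·64/21 = 256/21.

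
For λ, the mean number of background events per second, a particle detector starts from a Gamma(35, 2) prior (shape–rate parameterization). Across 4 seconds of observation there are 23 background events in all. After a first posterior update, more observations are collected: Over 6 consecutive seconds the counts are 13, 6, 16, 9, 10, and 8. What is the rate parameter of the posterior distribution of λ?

Total count 23 over total exposure 4 seconds.
After the first batch: Gamma(35 + 23, 2 + 4) = Gamma(58, 6).
Total count: 13 + 6 + 16 + 9 + 10 + 8 = 62.
Total exposure: 6 seconds.
After the second batch: Gamma(58 + 62, 6 + 6) = Gamma(120, 12).

12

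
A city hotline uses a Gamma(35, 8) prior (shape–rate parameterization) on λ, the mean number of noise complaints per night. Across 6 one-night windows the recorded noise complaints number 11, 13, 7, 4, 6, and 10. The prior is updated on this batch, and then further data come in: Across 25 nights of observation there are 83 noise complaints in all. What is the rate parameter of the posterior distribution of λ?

Total count: 11 + 13 + 7 + 4 + 6 + 10 = 51.
Total exposure: 6 nights.
After the first batch: Gamma(35 + 51, 8 + 6) = Gamma(86, 14).
Total count 83 over total exposure 25 nights.
After the second batch: Gamma(86 + 83, 14 + 25) = Gamma(169, 39).

39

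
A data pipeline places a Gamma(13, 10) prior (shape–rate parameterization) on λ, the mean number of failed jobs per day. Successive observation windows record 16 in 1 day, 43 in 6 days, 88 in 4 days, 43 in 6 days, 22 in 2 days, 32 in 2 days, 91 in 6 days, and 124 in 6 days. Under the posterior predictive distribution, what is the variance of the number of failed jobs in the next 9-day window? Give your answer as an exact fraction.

220896/1849

Total count: 16 + 43 + 88 + 43 + 22 + 32 + 91 + 124 = 459.
Total exposure: 1 + 6 + 4 + 6 + 2 + 2 + 6 + 6 = 33 days.
By Gamma–Poisson conjugacy, the posterior is Gamma(α + Σx, β + Σt) = Gamma(13 + 459, 10 + 33) = Gamma(472, 43).
The posterior predictive for a window of length T is Negative Binomial with variance T·α'·(β'+T)/β'² = 9·472·52/1849 = 220896/1849.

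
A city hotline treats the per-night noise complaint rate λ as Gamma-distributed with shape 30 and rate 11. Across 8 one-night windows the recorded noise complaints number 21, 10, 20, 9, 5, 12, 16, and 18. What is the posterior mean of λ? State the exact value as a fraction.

Total count: 21 + 10 + 20 + 9 + 5 + 12 + 16 + 18 = 111.
Total exposure: 8 nights.
Posterior: α' = 30 + 111 = 141, β' = 11 + 8 = 19.
Posterior mean = α'/β' = 141/19.

141/19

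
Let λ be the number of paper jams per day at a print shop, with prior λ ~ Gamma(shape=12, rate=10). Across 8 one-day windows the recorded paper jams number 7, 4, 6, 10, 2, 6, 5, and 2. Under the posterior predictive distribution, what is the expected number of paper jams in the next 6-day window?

Total count: 7 + 4 + 6 + 10 + 2 + 6 + 5 + 2 = 42.
Total exposure: 8 days.
Gamma(α, β) with Poisson data over total exposure Σt gives posterior Gamma(α+Σx, β+Σt) = Gamma(54, 18).
Predictive mean over a 6-day window = T·E[λ|data] = 6·54/18 = 18.

18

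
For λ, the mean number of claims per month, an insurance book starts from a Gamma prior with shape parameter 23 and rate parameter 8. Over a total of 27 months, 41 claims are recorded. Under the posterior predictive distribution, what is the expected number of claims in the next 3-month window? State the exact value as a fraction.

192/35

Total count 41 over total exposure 27 months.
By Gamma–Poisson conjugacy, the posterior is Gamma(α + Σx, β + Σt) = Gamma(23 + 41, 8 + 27) = Gamma(64, 35).
Predictive mean over a 3-month window = T·E[λ|data] = 3·64/35 = 192/35.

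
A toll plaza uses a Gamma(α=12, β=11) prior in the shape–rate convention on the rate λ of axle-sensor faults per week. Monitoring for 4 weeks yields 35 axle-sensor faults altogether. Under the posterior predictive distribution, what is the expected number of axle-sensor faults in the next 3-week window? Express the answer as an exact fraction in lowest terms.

47/5

Total count 35 over total exposure 4 weeks.
By Gamma–Poisson conjugacy, the posterior is Gamma(α + Σx, β + Σt) = Gamma(12 + 35, 11 + 4) = Gamma(47, 15).
Predictive mean over a 3-week window = T·E[λ|data] = 3·47/15 = 47/5.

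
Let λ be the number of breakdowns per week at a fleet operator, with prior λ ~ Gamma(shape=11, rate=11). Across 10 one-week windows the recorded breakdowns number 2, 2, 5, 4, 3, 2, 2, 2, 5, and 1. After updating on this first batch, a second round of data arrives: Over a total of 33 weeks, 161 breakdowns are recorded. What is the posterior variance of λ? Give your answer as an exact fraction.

50/729

Total count: 2 + 2 + 5 + 4 + 3 + 2 + 2 + 2 + 5 + 1 = 28.
Total exposure: 10 weeks.
After the first batch: Gamma(11 + 28, 11 + 10) = Gamma(39, 21).
Total count 161 over total exposure 33 weeks.
After the second batch: Gamma(39 + 161, 21 + 33) = Gamma(200, 54).
Posterior variance = α'/β'² = 200/2916 = 50/729.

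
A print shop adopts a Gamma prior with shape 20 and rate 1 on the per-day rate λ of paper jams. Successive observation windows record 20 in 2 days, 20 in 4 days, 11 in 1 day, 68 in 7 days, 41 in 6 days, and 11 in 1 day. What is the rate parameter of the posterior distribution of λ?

Total count: 20 + 20 + 11 + 68 + 41 + 11 = 171.
Total exposure: 2 + 4 + 1 + 7 + 6 + 1 = 21 days.
Conjugate update: add total count to the shape and total exposure to the rate, giving Gamma(191, 22).

22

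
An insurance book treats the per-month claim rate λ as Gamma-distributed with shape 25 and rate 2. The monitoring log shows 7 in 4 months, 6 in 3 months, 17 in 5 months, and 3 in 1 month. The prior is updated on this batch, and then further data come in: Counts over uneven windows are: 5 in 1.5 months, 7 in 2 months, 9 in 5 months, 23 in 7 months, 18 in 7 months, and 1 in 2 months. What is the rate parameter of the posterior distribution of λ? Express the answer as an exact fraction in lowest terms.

79/2

Total count: 7 + 6 + 17 + 3 = 33.
Total exposure: 4 + 3 + 5 + 1 = 13 months.
After the first batch: Gamma(25 + 33, 2 + 13) = Gamma(58, 15).
Total count: 5 + 7 + 9 + 23 + 18 + 1 = 63.
Total exposure: 1.5 + 2 + 5 + 7 + 7 + 2 = 24.5 months.
After the second batch: Gamma(58 + 63, 15 + 24.5) = Gamma(121, 79/2).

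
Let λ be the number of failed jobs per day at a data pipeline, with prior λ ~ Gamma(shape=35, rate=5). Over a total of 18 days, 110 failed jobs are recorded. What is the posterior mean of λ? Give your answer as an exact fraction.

145/23

Total count 110 over total exposure 18 days.
Conjugate update: add total count to the shape and total exposure to the rate, giving Gamma(145, 23).
Posterior mean = α'/β' = 145/23.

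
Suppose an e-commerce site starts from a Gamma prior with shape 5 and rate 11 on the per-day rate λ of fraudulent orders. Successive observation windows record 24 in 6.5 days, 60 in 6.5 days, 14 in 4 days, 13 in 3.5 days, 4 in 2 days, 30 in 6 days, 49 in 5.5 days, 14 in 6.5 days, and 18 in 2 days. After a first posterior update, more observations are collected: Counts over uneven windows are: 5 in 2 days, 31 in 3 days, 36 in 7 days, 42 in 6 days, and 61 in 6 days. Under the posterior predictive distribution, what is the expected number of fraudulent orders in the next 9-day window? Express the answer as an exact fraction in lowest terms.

7308/155

Total count: 24 + 60 + 14 + 13 + 4 + 30 + 49 + 14 + 18 = 226.
Total exposure: 6.5 + 6.5 + 4 + 3.5 + 2 + 6 + 5.5 + 6.5 + 2 = 42.5 days.
After the first batch: Gamma(5 + 226, 11 + 42.5) = Gamma(231, 107/2).
Total count: 5 + 31 + 36 + 42 + 61 = 175.
Total exposure: 2 + 3 + 7 + 6 + 6 = 24 days.
After the second batch: Gamma(231 + 175, 107/2 + 24) = Gamma(406, 155/2).
Predictive mean over a 9-day window = T·E[λ|data] = 9·406/(155/2) = 7308/155.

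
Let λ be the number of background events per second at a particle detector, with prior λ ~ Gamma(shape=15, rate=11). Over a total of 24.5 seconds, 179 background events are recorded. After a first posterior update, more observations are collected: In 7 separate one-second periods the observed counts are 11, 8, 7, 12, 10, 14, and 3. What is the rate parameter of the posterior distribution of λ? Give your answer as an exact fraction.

85/2

Total count 179 over total exposure 24.5 seconds.
After the first batch: Gamma(15 + 179, 11 + 24.5) = Gamma(194, 71/2).
Total count: 11 + 8 + 7 + 12 + 10 + 14 + 3 = 65.
Total exposure: 7 seconds.
After the second batch: Gamma(194 + 65, 71/2 + 7) = Gamma(259, 85/2).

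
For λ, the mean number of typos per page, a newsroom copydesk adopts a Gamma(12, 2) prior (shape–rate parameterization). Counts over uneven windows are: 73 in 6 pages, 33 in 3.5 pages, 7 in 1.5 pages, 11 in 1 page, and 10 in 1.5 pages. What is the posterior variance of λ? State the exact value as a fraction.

Total count: 73 + 33 + 7 + 11 + 10 = 134.
Total exposure: 6 + 3.5 + 1.5 + 1 + 1.5 = 13.5 pages.
Conjugate update: add total count to the shape and total exposure to the rate, giving Gamma(146, 31/2).
Posterior variance = α'/β'² = 146/(961/4) = 584/961.

584/961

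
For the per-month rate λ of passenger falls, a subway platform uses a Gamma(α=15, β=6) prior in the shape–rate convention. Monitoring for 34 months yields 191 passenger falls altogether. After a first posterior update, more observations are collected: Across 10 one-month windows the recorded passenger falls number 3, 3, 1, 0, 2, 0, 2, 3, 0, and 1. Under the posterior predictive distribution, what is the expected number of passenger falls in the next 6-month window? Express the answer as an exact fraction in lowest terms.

663/25

Total count 191 over total exposure 34 months.
After the first batch: Gamma(15 + 191, 6 + 34) = Gamma(206, 40).
Total count: 3 + 3 + 1 + 0 + 2 + 0 + 2 + 3 + 0 + 1 = 15.
Total exposure: 10 months.
After the second batch: Gamma(206 + 15, 40 + 10) = Gamma(221, 50).
Predictive mean over a 6-month window = T·E[λ|data] = 6·221/50 = 663/25.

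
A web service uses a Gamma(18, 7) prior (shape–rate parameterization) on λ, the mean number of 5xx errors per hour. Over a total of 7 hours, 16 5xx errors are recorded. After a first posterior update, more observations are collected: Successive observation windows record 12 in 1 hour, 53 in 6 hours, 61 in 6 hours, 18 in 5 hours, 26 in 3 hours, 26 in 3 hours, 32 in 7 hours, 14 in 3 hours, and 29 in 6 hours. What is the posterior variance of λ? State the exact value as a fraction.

Total count 16 over total exposure 7 hours.
After the first batch: Gamma(18 + 16, 7 + 7) = Gamma(34, 14).
Total count: 12 + 53 + 61 + 18 + 26 + 26 + 32 + 14 + 29 = 271.
Total exposure: 1 + 6 + 6 + 5 + 3 + 3 + 7 + 3 + 6 = 40 hours.
After the second batch: Gamma(34 + 271, 14 + 40) = Gamma(305, 54).
Posterior variance = α'/β'² = 305/2916.

305/2916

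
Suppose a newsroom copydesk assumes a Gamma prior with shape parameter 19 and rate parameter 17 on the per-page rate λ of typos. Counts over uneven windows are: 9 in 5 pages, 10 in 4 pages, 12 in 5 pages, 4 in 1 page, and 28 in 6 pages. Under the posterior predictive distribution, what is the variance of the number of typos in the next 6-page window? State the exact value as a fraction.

5412/361

Total count: 9 + 10 + 12 + 4 + 28 = 63.
Total exposure: 5 + 4 + 5 + 1 + 6 = 21 pages.
Conjugate update: add total count to the shape and total exposure to the rate, giving Gamma(82, 38).
The posterior predictive for a window of length T is Negative Binomial with variance T·α'·(β'+T)/β'² = 6·82·44/1444 = 5412/361.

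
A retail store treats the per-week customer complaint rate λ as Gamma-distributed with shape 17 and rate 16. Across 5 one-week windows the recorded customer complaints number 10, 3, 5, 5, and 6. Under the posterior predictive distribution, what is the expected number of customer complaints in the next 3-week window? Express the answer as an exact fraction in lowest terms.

Total count: 10 + 3 + 5 + 5 + 6 = 29.
Total exposure: 5 weeks.
Gamma(α, β) with Poisson data over total exposure Σt gives posterior Gamma(α+Σx, β+Σt) = Gamma(46, 21).
Predictive mean over a 3-week window = T·E[λ|data] = 3·46/21 = 46/7.

46/7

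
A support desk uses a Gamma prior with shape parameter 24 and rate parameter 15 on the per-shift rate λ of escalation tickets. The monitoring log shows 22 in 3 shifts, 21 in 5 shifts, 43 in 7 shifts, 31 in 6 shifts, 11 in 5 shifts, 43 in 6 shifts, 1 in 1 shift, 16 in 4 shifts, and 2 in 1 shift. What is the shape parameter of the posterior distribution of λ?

Total count: 22 + 21 + 43 + 31 + 11 + 43 + 1 + 16 + 2 = 190.
Total exposure: 3 + 5 + 7 + 6 + 5 + 6 + 1 + 4 + 1 = 38 shifts.
Gamma(α, β) with Poisson data over total exposure Σt gives posterior Gamma(α+Σx, β+Σt) = Gamma(214, 53).

214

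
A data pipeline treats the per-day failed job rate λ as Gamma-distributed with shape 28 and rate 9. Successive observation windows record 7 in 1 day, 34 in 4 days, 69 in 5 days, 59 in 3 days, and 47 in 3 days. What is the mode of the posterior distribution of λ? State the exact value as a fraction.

243/25

Total count: 7 + 34 + 69 + 59 + 47 = 216.
Total exposure: 1 + 4 + 5 + 3 + 3 = 16 days.
Conjugate update: add total count to the shape and total exposure to the rate, giving Gamma(244, 25).
Posterior mode = (α'−1)/β' = 243/25.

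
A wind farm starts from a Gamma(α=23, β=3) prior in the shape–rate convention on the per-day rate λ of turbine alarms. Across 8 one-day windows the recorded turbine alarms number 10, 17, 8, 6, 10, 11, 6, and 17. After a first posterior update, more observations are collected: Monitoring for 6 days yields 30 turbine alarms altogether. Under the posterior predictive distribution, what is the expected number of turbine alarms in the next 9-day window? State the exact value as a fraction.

1242/17

Total count: 10 + 17 + 8 + 6 + 10 + 11 + 6 + 17 = 85.
Total exposure: 8 days.
After the first batch: Gamma(23 + 85, 3 + 8) = Gamma(108, 11).
Total count 30 over total exposure 6 days.
After the second batch: Gamma(108 + 30, 11 + 6) = Gamma(138, 17).
Predictive mean over a 9-day window = T·E[λ|data] = 9·138/17 = 1242/17.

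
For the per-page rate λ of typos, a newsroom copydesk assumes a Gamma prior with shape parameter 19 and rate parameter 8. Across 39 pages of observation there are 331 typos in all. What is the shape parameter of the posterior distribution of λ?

Total count 331 over total exposure 39 pages.
The Gamma prior is conjugate for the Poisson rate, so λ | data ~ Gamma(19+331, 8+39) = Gamma(350, 47).

350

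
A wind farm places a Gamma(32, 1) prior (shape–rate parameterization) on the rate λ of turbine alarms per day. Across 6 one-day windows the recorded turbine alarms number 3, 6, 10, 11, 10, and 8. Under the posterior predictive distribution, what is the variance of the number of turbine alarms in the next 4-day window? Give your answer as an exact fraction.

Total count: 3 + 6 + 10 + 11 + 10 + 8 = 48.
Total exposure: 6 days.
Gamma(α, β) with Poisson data over total exposure Σt gives posterior Gamma(α+Σx, β+Σt) = Gamma(80, 7).
The posterior predictive for a window of length T is Negative Binomial with variance T·α'·(β'+T)/β'² = 4·80·11/49 = 3520/49.

3520/49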